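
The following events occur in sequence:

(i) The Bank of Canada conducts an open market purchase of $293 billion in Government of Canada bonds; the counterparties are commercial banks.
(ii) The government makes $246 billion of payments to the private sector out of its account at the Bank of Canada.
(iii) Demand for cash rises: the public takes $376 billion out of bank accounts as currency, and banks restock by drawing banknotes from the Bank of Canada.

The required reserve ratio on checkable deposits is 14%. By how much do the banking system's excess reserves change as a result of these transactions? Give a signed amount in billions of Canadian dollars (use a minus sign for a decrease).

+$181.2 billion

OMO purchase (from banks) $293 billion: reserves +$293B, deposits 0.
Government spending $246 billion: reserves +$246B, deposits +$246B.
Currency withdrawal $376 billion: reserves −$376B, deposits −$376B.
Totals: Δreserves = +$163B, Δdeposits = −$130B.
Δrequired reserves = 14% × −$130B = −$18.2B.
Δexcess reserves = Δreserves − Δrequired = +$163B − (−$18.2B) = +$181.2 billion.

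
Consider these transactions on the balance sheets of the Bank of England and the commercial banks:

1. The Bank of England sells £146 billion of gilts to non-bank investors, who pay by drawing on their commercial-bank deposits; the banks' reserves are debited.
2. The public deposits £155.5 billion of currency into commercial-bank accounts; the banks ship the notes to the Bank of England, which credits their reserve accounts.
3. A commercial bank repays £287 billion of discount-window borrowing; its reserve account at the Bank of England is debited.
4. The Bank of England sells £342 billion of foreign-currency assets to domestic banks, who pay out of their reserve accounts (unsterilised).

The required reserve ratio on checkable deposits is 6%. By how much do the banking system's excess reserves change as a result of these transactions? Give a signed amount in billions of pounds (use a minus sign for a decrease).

-£620.07 billion

Asset sale (to non-banks) £146 billion: reserves −£146B, deposits −£146B.
Currency deposit £155.5 billion: reserves +£155.5B, deposits +£155.5B.
Discount-window repayment £287 billion: reserves −£287B, deposits 0.
FX sale £342 billion: reserves −£342B, deposits 0.
Totals: Δreserves = −£619.5B, Δdeposits = +£9.5B.
Δrequired reserves = 6% × +£9.5B = +£0.57B.
Δexcess reserves = Δreserves − Δrequired = −£619.5B − (+£0.57B) = -£620.07 billion.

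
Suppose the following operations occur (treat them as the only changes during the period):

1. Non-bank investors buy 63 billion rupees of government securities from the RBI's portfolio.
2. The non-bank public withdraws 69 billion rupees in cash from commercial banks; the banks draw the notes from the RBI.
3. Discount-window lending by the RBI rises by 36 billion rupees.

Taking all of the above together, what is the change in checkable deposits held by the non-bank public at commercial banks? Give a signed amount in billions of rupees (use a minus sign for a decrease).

-132 billion

Asset sale (to non-banks) 63 billion rupees: non-bank counterparties' bank balances fall → −63B.
Currency withdrawal 69 billion rupees: non-bank counterparties' bank balances fall → −69B.
Discount-window loan 36 billion rupees: the counterparty is a bank, so public deposits are unchanged → 0.
Net: −63 − 69 + 0 = -132 billion.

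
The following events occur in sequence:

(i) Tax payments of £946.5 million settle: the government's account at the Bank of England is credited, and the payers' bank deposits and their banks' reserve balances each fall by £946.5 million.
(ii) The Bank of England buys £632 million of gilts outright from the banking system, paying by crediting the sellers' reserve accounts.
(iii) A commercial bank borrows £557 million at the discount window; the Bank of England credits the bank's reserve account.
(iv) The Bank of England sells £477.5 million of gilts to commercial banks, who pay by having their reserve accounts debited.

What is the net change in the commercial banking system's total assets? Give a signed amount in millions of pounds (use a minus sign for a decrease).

-£389.5 million

Government account inflow £946.5 million: bank balance sheets shrink → −£946.5M.
OMO purchase (from banks) £632 million: just an asset swap on bank balance sheets → 0.
Discount-window loan £557 million: bank balance sheets expand → +£557M.
OMO sale (to banks) £477.5 million: just an asset swap on bank balance sheets → 0.
Net: −946.5 + 0 + 557 + 0 = -£389.5 million.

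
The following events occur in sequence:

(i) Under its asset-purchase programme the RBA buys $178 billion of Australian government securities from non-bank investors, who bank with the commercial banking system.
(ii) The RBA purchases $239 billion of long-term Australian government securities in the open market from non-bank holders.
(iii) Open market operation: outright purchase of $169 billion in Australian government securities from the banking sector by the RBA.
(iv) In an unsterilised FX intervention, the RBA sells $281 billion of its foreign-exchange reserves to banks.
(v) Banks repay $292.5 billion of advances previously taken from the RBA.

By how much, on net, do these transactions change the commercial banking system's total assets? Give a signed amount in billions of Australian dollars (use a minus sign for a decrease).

+$124.5 billion

RBA balance sheet:
  Assets:      Securities +$586B, Loans to banks −$292.5B, Foreign assets −$281B
  Liabilities: Bank reserves +$12.5B
Commercial banking system:
  Assets:      Reserves at CB +$12.5B, Securities −$169B, Foreign assets +$281B
  Liabilities: Checkable deposits +$417B, Borrowings from CB −$292.5B
Change in total bank assets = +$124.5 billion.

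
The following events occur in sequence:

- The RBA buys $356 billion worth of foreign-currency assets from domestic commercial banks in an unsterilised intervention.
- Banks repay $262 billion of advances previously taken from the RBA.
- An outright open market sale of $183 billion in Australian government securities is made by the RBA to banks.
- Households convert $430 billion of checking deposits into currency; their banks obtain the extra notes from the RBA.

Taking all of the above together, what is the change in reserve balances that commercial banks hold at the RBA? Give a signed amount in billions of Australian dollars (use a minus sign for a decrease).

-$519 billion

RBA balance sheet:
  Assets:      Securities −$183B, Loans to banks −$262B, Foreign assets +$356B
  Liabilities: Bank reserves −$519B, Currency in circulation +$430B
Commercial banking system:
  Assets:      Reserves at CB −$519B, Securities +$183B, Foreign assets −$356B
  Liabilities: Checkable deposits −$430B, Borrowings from CB −$262B
So the change in reserve balances that commercial banks hold at the RBA is -$519 billion.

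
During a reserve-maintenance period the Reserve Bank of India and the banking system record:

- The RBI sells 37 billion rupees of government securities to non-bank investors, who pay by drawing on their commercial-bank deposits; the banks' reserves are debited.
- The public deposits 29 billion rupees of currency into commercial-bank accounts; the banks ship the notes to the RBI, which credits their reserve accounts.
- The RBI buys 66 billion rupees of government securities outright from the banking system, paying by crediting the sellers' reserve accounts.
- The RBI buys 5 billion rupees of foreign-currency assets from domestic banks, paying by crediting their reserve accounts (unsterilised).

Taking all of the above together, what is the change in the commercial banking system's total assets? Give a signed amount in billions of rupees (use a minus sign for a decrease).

Asset sale (to non-banks) 37 billion rupees: bank balance sheets shrink → −37B.
Currency deposit 29 billion rupees: bank balance sheets expand → +29B.
OMO purchase (from banks) 66 billion rupees: just an asset swap on bank balance sheets → 0.
FX purchase 5 billion rupees: just an asset swap on bank balance sheets → 0.
Net: −37 + 29 + 0 + 0 = -8 billion.

-8 billion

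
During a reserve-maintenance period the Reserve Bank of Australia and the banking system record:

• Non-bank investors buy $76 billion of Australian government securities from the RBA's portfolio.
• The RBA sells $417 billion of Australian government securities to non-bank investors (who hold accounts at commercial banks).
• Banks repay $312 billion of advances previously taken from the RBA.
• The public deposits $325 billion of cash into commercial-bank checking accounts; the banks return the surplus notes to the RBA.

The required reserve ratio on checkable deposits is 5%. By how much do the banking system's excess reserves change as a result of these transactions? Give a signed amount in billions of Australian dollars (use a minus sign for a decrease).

Asset sale (to non-banks) $76 billion: reserves −$76B, deposits −$76B.
Asset sale (to non-banks) $417 billion: reserves −$417B, deposits −$417B.
Discount-window repayment $312 billion: reserves −$312B, deposits 0.
Currency deposit $325 billion: reserves +$325B, deposits +$325B.
Totals: Δreserves = −$480B, Δdeposits = −$168B.
Δrequired reserves = 5% × −$168B = −$8.4B.
Δexcess reserves = Δreserves − Δrequired = −$480B − (−$8.4B) = -$471.6 billion.

-$471.6 billion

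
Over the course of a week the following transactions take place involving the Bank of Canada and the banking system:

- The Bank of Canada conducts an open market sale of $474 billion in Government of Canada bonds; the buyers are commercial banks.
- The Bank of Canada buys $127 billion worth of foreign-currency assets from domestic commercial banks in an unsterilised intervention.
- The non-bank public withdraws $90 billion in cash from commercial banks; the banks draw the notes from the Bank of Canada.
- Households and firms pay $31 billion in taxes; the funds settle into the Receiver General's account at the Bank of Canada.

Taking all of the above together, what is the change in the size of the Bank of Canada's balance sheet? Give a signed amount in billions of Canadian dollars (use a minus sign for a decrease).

-$347 billion

OMO sale (to banks) $474 billion: a Bank of Canada asset is shed → −$474B.
FX purchase $127 billion: a Bank of Canada asset is acquired → +$127B.
Currency withdrawal $90 billion: only the composition of liabilities changes → 0.
Government account inflow $31 billion: only the composition of liabilities changes → 0.
Net: −474 + 127 + 0 + 0 = -$347 billion.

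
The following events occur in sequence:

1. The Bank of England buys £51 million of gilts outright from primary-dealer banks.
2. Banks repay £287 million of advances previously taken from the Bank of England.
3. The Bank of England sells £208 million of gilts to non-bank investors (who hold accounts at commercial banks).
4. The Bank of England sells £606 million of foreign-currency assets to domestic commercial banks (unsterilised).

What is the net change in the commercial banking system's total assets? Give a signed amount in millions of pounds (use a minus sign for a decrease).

OMO purchase (from banks) £51 million: just an asset swap on bank balance sheets → 0.
Discount-window repayment £287 million: bank balance sheets shrink → −£287M.
Asset sale (to non-banks) £208 million: bank balance sheets shrink → −£208M.
FX sale £606 million: just an asset swap on bank balance sheets → 0.
Net: 0 − 287 − 208 + 0 = -£495 million.

-£495 million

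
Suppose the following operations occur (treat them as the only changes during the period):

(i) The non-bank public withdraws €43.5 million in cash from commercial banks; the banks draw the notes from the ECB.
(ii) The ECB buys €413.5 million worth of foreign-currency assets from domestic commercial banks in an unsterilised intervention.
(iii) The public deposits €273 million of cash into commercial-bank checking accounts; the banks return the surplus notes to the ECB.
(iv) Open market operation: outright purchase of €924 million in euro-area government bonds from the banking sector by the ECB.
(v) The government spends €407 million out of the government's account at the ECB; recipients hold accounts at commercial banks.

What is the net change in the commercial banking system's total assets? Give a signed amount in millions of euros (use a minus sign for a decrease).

+€636.5 million

Currency withdrawal €43.5 million: bank balance sheets shrink → −€43.5M.
FX purchase €413.5 million: just an asset swap on bank balance sheets → 0.
Currency deposit €273 million: bank balance sheets expand → +€273M.
OMO purchase (from banks) €924 million: just an asset swap on bank balance sheets → 0.
Government spending €407 million: bank balance sheets expand → +€407M.
Net: −43.5 + 0 + 273 + 0 + 407 = +€636.5 million.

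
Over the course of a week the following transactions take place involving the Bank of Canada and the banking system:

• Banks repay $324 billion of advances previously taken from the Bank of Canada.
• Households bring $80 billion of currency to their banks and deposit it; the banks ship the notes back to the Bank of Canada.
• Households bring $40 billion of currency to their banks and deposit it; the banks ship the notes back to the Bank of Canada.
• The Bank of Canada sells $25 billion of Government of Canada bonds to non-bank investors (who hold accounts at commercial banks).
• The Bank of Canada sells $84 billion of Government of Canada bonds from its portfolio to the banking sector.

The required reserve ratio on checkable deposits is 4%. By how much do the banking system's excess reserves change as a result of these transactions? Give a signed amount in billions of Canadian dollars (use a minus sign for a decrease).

Discount-window repayment $324 billion: reserves −$324B, deposits 0.
Currency deposit $80 billion: reserves +$80B, deposits +$80B.
Currency deposit $40 billion: reserves +$40B, deposits +$40B.
Asset sale (to non-banks) $25 billion: reserves −$25B, deposits −$25B.
OMO sale (to banks) $84 billion: reserves −$84B, deposits 0.
Totals: Δreserves = −$313B, Δdeposits = +$95B.
Δrequired reserves = 4% × +$95B = +$3.8B.
Δexcess reserves = Δreserves − Δrequired = −$313B − (+$3.8B) = -$316.8 billion.

-$316.8 billion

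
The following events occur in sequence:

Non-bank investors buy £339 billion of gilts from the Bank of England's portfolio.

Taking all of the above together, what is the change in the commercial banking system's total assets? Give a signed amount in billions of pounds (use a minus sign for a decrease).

Bank of England balance sheet:
  Assets:      Securities −£339B
  Liabilities: Bank reserves −£339B
Commercial banking system:
  Assets:      Reserves at CB −£339B
  Liabilities: Checkable deposits −£339B
Change in total bank assets = -£339 billion.

-£339 billion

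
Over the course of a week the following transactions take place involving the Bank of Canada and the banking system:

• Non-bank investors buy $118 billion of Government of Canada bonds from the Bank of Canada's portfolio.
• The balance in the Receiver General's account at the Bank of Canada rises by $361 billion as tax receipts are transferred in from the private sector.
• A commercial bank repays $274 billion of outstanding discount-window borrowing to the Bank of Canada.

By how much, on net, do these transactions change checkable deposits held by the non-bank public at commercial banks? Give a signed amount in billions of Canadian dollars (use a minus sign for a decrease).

-$479 billion

Asset sale (to non-banks) $118 billion: non-bank counterparties' bank balances fall → −$118B.
Government account inflow $361 billion: non-bank counterparties' bank balances fall → −$361B.
Discount-window repayment $274 billion: the counterparty is a bank, so public deposits are unchanged → 0.
Net: −118 − 361 + 0 = -$479 billion.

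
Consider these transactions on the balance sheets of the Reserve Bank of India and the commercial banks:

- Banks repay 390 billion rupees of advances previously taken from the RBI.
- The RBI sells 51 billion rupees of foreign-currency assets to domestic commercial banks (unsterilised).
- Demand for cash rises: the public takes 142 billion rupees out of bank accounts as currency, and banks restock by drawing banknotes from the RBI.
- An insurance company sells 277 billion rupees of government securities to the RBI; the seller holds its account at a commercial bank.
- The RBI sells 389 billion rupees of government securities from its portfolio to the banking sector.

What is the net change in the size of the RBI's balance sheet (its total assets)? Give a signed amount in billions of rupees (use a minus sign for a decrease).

Discount-window repayment 390 billion rupees: an RBI asset is shed → −390B.
FX sale 51 billion rupees: an RBI asset is shed → −51B.
Currency withdrawal 142 billion rupees: only the composition of liabilities changes → 0.
Asset purchase (from non-banks) 277 billion rupees: an RBI asset is acquired → +277B.
OMO sale (to banks) 389 billion rupees: an RBI asset is shed → −389B.
Net: −390 − 51 + 0 + 277 − 389 = -553 billion.

-553 billion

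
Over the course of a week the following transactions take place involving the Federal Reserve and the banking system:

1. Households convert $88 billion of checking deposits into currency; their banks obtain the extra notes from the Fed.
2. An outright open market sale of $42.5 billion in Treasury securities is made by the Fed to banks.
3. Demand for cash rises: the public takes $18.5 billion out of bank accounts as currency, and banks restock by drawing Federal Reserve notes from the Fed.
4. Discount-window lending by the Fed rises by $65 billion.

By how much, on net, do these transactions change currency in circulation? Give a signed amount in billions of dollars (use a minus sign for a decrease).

+$106.5 billion

Fed balance sheet:
  Assets:      Securities −$42.5B, Loans to banks +$65B
  Liabilities: Bank reserves −$84B, Currency in circulation +$106.5B
Commercial banking system:
  Assets:      Reserves at CB −$84B, Securities +$42.5B
  Liabilities: Checkable deposits −$106.5B, Borrowings from CB +$65B
So the change in currency in circulation is +$106.5 billion.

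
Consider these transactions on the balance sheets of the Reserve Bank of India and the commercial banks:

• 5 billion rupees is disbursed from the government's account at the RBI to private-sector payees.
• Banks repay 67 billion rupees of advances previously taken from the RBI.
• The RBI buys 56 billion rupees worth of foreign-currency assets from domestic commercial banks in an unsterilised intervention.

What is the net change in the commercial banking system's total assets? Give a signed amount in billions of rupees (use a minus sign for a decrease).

RBI balance sheet:
  Assets:      Loans to banks −67B, Foreign assets +56B
  Liabilities: Bank reserves −6B, Government deposits −5B
Commercial banking system:
  Assets:      Reserves at CB −6B, Foreign assets −56B
  Liabilities: Checkable deposits +5B, Borrowings from CB −67B
Change in total bank assets = -62 billion.

-62 billion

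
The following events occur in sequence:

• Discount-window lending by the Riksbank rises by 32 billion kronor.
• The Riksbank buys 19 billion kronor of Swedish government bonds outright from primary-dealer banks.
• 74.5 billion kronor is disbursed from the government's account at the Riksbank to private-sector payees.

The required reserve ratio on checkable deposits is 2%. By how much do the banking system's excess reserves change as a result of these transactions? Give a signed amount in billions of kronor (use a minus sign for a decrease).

+124.01 billion

Discount-window loan 32 billion kronor: reserves +32B, deposits 0.
OMO purchase (from banks) 19 billion kronor: reserves +19B, deposits 0.
Government spending 74.5 billion kronor: reserves +74.5B, deposits +74.5B.
Totals: Δreserves = +125.5B, Δdeposits = +74.5B.
Δrequired reserves = 2% × +74.5B = +1.49B.
Δexcess reserves = Δreserves − Δrequired = +125.5B − (+1.49B) = +124.01 billion.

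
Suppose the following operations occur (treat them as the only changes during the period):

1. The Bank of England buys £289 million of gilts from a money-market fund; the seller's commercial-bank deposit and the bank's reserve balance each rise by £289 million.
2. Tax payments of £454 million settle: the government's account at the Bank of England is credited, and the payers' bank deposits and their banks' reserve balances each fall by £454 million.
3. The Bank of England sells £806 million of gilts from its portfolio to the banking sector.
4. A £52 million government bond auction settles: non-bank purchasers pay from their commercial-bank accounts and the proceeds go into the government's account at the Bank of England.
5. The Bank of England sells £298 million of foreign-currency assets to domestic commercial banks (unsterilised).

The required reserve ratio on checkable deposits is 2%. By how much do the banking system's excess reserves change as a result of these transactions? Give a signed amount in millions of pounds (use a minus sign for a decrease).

Asset purchase (from non-banks) £289 million: reserves +£289M, deposits +£289M.
Government account inflow £454 million: reserves −£454M, deposits −£454M.
OMO sale (to banks) £806 million: reserves −£806M, deposits 0.
Government account inflow £52 million: reserves −£52M, deposits −£52M.
FX sale £298 million: reserves −£298M, deposits 0.
Totals: Δreserves = −£1321M, Δdeposits = −£217M.
Δrequired reserves = 2% × −£217M = −£4.34M.
Δexcess reserves = Δreserves − Δrequired = −£1321M − (−£4.34M) = -£1316.66 million.

-£1316.66 million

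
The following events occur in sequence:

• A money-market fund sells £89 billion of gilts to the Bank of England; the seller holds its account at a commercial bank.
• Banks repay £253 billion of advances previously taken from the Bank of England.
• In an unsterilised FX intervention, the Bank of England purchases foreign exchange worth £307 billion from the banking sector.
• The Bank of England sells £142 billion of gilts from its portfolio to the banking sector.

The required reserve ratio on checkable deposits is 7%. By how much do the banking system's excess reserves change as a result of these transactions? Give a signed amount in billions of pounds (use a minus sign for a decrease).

Asset purchase (from non-banks) £89 billion: reserves +£89B, deposits +£89B.
Discount-window repayment £253 billion: reserves −£253B, deposits 0.
FX purchase £307 billion: reserves +£307B, deposits 0.
OMO sale (to banks) £142 billion: reserves −£142B, deposits 0.
Totals: Δreserves = +£1B, Δdeposits = +£89B.
Δrequired reserves = 7% × +£89B = +£6.23B.
Δexcess reserves = Δreserves − Δrequired = +£1B − (+£6.23B) = -£5.23 billion.

-£5.23 billion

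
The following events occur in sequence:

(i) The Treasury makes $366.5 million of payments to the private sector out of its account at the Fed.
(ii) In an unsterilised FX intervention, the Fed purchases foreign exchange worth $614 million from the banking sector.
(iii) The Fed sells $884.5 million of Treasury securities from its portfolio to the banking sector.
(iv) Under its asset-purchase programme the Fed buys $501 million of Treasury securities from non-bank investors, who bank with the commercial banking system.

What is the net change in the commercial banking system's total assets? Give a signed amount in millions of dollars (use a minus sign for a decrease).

Fed balance sheet:
  Assets:      Securities −$383.5M, Foreign assets +$614M
  Liabilities: Bank reserves +$597M, Government deposits −$366.5M
Commercial banking system:
  Assets:      Reserves at CB +$597M, Securities +$884.5M, Foreign assets −$614M
  Liabilities: Checkable deposits +$867.5M
Change in total bank assets = +$867.5 million.

+$867.5 million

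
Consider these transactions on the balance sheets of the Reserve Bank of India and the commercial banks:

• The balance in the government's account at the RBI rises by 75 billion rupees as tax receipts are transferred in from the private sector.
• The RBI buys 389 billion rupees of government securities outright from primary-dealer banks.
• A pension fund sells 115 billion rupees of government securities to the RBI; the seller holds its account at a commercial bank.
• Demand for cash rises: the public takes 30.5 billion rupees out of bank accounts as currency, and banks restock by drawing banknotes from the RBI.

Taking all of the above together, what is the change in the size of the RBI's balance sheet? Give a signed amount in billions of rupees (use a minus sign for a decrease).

+504 billion

Government account inflow 75 billion rupees: only the composition of liabilities changes → 0.
OMO purchase (from banks) 389 billion rupees: an RBI asset is acquired → +389B.
Asset purchase (from non-banks) 115 billion rupees: an RBI asset is acquired → +115B.
Currency withdrawal 30.5 billion rupees: only the composition of liabilities changes → 0.
Net: 0 + 389 + 115 + 0 = +504 billion.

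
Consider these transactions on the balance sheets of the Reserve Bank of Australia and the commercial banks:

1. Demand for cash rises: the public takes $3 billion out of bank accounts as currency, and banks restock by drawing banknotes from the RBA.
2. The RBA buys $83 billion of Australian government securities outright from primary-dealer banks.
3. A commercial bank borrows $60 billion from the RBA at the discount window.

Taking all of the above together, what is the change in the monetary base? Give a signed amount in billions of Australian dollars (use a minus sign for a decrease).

+$143 billion

RBA balance sheet:
  Assets:      Securities +$83B, Loans to banks +$60B
  Liabilities: Bank reserves +$140B, Currency in circulation +$3B
Monetary base = currency + reserves: +$3B + (+$140B) = +$143 billion.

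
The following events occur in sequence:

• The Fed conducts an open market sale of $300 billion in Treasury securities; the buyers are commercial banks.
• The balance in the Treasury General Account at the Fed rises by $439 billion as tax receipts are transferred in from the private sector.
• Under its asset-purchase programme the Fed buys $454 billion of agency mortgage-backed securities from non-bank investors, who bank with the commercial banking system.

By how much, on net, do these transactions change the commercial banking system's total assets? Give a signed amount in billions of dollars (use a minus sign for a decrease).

+$15 billion

OMO sale (to banks) $300 billion: just an asset swap on bank balance sheets → 0.
Government account inflow $439 billion: bank balance sheets shrink → −$439B.
Asset purchase (from non-banks) $454 billion: bank balance sheets expand → +$454B.
Net: 0 − 439 + 454 = +$15 billion.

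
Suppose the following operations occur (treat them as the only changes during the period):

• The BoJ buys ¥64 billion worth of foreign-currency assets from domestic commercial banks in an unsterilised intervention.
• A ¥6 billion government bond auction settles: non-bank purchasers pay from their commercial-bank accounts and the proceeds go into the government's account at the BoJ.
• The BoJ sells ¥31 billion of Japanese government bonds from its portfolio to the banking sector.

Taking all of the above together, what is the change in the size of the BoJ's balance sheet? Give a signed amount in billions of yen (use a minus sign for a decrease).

+¥33 billion

FX purchase ¥64 billion: a BoJ asset is acquired → +¥64B.
Government account inflow ¥6 billion: only the composition of liabilities changes → 0.
OMO sale (to banks) ¥31 billion: a BoJ asset is shed → −¥31B.
Net: 64 + 0 − 31 = +¥33 billion.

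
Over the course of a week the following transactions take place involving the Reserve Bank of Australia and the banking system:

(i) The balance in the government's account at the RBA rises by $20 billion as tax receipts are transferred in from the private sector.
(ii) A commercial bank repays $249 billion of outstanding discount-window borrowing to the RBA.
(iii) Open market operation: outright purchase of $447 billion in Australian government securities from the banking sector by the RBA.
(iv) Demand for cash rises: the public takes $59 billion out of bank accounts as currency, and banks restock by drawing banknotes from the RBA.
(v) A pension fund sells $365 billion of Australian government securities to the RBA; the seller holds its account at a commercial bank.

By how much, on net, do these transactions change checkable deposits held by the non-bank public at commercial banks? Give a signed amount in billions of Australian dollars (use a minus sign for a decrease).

+$286 billion

Government account inflow $20 billion: non-bank counterparties' bank balances fall → −$20B.
Discount-window repayment $249 billion: the counterparty is a bank, so public deposits are unchanged → 0.
OMO purchase (from banks) $447 billion: the counterparty is a bank, so public deposits are unchanged → 0.
Currency withdrawal $59 billion: non-bank counterparties' bank balances fall → −$59B.
Asset purchase (from non-banks) $365 billion: non-bank counterparties' bank balances rise → +$365B.
Net: −20 + 0 + 0 − 59 + 365 = +$286 billion.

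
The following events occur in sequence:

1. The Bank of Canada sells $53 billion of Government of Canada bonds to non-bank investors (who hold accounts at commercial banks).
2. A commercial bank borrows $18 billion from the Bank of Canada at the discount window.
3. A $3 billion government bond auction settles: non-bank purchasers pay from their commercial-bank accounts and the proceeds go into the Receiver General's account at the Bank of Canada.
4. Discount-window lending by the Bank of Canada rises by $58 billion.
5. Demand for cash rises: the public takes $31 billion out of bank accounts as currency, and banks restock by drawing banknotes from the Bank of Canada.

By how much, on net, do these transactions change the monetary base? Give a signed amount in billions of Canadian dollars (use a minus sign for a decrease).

Bank of Canada balance sheet:
  Assets:      Securities −$53B, Loans to banks +$76B
  Liabilities: Bank reserves −$11B, Currency in circulation +$31B, Government deposits +$3B
Monetary base = currency + reserves: +$31B + (−$11B) = +$20 billion.

+$20 billion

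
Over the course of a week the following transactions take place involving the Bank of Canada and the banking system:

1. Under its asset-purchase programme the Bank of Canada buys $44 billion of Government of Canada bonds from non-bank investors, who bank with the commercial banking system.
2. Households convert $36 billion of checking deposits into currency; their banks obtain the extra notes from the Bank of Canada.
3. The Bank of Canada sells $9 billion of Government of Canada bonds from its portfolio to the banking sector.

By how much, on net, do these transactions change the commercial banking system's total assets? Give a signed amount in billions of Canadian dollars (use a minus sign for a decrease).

Bank of Canada balance sheet:
  Assets:      Securities +$35B
  Liabilities: Bank reserves −$1B, Currency in circulation +$36B
Commercial banking system:
  Assets:      Reserves at CB −$1B, Securities +$9B
  Liabilities: Checkable deposits +$8B
Change in total bank assets = +$8 billion.

+$8 billion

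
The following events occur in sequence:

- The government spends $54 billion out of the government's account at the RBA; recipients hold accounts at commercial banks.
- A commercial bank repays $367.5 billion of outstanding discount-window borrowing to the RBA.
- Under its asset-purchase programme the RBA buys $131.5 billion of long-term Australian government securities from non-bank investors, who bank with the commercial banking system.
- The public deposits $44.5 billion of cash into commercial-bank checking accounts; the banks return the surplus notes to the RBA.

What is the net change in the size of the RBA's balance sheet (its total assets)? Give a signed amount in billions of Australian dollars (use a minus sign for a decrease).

-$236 billion

Government spending $54 billion: only the composition of liabilities changes → 0.
Discount-window repayment $367.5 billion: an RBA asset is shed → −$367.5B.
Asset purchase (from non-banks) $131.5 billion: an RBA asset is acquired → +$131.5B.
Currency deposit $44.5 billion: only the composition of liabilities changes → 0.
Net: 0 − 367.5 + 131.5 + 0 = -$236 billion.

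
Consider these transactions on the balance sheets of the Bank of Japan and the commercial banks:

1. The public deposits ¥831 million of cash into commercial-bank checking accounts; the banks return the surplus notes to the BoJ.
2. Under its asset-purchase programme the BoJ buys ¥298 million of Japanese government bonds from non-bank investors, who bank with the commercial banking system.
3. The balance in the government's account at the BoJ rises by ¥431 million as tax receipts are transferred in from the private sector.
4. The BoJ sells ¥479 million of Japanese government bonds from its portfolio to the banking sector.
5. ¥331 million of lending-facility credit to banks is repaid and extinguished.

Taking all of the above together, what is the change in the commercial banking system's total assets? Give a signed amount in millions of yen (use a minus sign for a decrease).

BoJ balance sheet:
  Assets:      Securities −¥181M, Loans to banks −¥331M
  Liabilities: Bank reserves −¥112M, Currency in circulation −¥831M, Government deposits +¥431M
Commercial banking system:
  Assets:      Reserves at CB −¥112M, Securities +¥479M
  Liabilities: Checkable deposits +¥698M, Borrowings from CB −¥331M
Change in total bank assets = +¥367 million.

+¥367 million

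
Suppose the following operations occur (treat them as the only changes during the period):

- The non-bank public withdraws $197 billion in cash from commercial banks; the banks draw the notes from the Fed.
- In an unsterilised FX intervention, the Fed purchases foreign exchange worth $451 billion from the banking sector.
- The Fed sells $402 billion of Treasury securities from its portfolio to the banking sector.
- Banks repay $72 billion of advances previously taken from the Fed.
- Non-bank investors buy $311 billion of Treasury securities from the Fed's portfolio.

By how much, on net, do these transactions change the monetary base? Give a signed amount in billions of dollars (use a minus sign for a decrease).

-$334 billion

Fed balance sheet:
  Assets:      Securities −$713B, Loans to banks −$72B, Foreign assets +$451B
  Liabilities: Bank reserves −$531B, Currency in circulation +$197B
Commercial banking system:
  Assets:      Reserves at CB −$531B, Securities +$402B, Foreign assets −$451B
  Liabilities: Checkable deposits −$508B, Borrowings from CB −$72B
Monetary base = currency + reserves: +$197B + (−$531B) = -$334 billion.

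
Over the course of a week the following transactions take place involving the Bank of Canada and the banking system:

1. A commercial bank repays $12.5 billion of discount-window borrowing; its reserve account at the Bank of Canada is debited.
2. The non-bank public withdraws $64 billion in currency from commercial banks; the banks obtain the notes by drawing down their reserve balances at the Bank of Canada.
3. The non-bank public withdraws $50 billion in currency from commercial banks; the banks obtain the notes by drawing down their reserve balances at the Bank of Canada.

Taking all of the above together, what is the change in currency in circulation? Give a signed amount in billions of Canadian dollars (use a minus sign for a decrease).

+$114 billion

Discount-window repayment $12.5 billion: no currency enters or leaves circulation → 0.
Currency withdrawal $64 billion: notes leave the central bank → +$64B.
Currency withdrawal $50 billion: notes leave the central bank → +$50B.
Net: 0 + 64 + 50 = +$114 billion.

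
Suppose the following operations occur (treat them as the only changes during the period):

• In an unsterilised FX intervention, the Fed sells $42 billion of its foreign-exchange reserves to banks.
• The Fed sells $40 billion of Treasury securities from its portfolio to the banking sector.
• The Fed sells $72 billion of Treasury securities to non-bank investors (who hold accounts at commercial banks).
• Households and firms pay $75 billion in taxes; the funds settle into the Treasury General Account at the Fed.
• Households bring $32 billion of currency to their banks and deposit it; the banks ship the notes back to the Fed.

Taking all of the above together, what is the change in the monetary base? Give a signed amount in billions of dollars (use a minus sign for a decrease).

-$229 billion

FX sale $42 billion: Fed balance sheet contracts → −$42B.
OMO sale (to banks) $40 billion: Fed balance sheet contracts → −$40B.
Asset sale (to non-banks) $72 billion: Fed balance sheet contracts → −$72B.
Government account inflow $75 billion: reserves shift to a non-base liability → −$75B.
Currency deposit $32 billion: just a shift between currency and reserves — both are base money → 0.
Net: −42 − 40 − 72 − 75 + 0 = -$229 billion.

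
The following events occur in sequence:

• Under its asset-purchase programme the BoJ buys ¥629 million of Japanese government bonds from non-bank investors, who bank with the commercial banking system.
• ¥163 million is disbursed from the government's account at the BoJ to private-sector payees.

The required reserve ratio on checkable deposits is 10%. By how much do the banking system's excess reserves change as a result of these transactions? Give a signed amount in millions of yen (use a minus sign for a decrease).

Asset purchase (from non-banks) ¥629 million: reserves +¥629M, deposits +¥629M.
Government spending ¥163 million: reserves +¥163M, deposits +¥163M.
Totals: Δreserves = +¥792M, Δdeposits = +¥792M.
Δrequired reserves = 10% × +¥792M = +¥79.2M.
Δexcess reserves = Δreserves − Δrequired = +¥792M − (+¥79.2M) = +¥712.8 million.

+¥712.8 million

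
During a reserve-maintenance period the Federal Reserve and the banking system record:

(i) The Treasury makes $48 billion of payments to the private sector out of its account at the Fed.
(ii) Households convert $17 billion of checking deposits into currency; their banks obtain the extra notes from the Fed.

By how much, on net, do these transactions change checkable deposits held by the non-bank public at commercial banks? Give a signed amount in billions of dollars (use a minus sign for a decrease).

Government spending $48 billion: non-bank counterparties' bank balances rise → +$48B.
Currency withdrawal $17 billion: non-bank counterparties' bank balances fall → −$17B.
Net: 48 − 17 = +$31 billion.

+$31 billion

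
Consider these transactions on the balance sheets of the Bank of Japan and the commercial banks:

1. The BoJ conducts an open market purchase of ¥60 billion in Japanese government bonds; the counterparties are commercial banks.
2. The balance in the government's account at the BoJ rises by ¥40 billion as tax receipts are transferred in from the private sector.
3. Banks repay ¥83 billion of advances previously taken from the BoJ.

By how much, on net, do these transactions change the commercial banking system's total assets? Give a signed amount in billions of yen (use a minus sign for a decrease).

BoJ balance sheet:
  Assets:      Securities +¥60B, Loans to banks −¥83B
  Liabilities: Bank reserves −¥63B, Government deposits +¥40B
Commercial banking system:
  Assets:      Reserves at CB −¥63B, Securities −¥60B
  Liabilities: Checkable deposits −¥40B, Borrowings from CB −¥83B
Change in total bank assets = -¥123 billion.

-¥123 billion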